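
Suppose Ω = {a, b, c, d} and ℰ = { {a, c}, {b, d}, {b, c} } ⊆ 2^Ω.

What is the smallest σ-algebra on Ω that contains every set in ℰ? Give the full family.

Seed the family with ℰ together with ∅ and Ω: { {}, {a, c}, {b, c}, {b, d}, Ω }.
Pass 1: 3 new —
  {a, d}  = {b, c}ᶜ
  {a, b, c}  = {b, c} ∪ {a, c}
  {b, c, d}  = {b, c} ∪ {b, d}
  [8 total]
Pass 2. New:
  {a}  = {b, c, d}ᶜ
  {d}  = {a, b, c}ᶜ
  {a, b, d}  = {a, d} ∪ {b, d}
  {a, c, d}  = {a, d} ∪ {a, c}
  [12 total]
Pass 3. New:
  {b}  = {a, c, d}ᶜ
  {c}  = {a, b, d}ᶜ
  [14 total]
Pass 4 (2 new):
  {a, b}  = {b} ∪ {a}
  {c, d}  = {c} ∪ {d}
  [16 total]
Pass 5: already closed under ᶜ and ∪.

|σ(ℰ)| = 16.  σ(ℰ) = { {}, {a}, {b}, {c}, {d}, {a, b}, {a, c}, {a, d}, {b, c}, {b, d}, {c, d}, {a, b, c}, {a, b, d}, {a, c, d}, {b, c, d}, Ω }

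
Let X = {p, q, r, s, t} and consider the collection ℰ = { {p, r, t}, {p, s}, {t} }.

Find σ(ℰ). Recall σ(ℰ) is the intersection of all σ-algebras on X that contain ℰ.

Initial family (5 sets): { {}, {t}, {p, s}, {p, r, t}, X }.
Round 1 adds 5:
  {q, s}  = X∖{p, r, t}
  {p, s, t}  = {p, s} ∪ {t}
  {q, r, t}  = X∖{p, s}
  {p, q, r, s}  = X∖{t}
  {p, r, s, t}  = {p, s} ∪ {p, r, t}
Round 2: +7 →
  {q}  = X∖{p, r, s, t}
  {q, r}  = X∖{p, s, t}
  {p, q, s}  = {p, s} ∪ {q, s}
  {q, s, t}  = {t} ∪ {q, s}
  {p, q, r, t}  = {p, r, t} ∪ {q, r, t}
  {p, q, s, t}  = {p, s, t} ∪ {q, s}
  {q, r, s, t}  = {q, r, t} ∪ {q, s}
Round 3: 7 new —
  {p}  = X∖{q, r, s, t}
  {r}  = X∖{p, q, s, t}
  {s}  = X∖{p, q, r, t}
  {p, r}  = X∖{q, s, t}
  {q, t}  = {q} ∪ {t}
  {r, t}  = X∖{p, q, s}
  {q, r, s}  = {q, r} ∪ {q, s}
Round 4 (8 new):
  {p, q}  = {q} ∪ {p}
  {p, t}  = X∖{q, r, s}
  {r, s}  = {r} ∪ {s}
  {s, t}  = {t} ∪ {s}
  {p, q, r}  = {q} ∪ {p, r}
  {p, q, t}  = {q, t} ∪ {p}
  {p, r, s}  = X∖{q, t}
  {r, s, t}  = {s} ∪ {r, t}
Round 5: already closed under ᶜ and ∪.

|σ(ℰ)| = 32.  σ(ℰ) = { {}, {p}, {q}, {r}, {s}, {t}, {p, q}, {p, r}, {p, s}, {p, t}, {q, r}, {q, s}, {q, t}, {r, s}, {r, t}, {s, t}, {p, q, r}, {p, q, s}, {p, q, t}, {p, r, s}, {p, r, t}, {p, s, t}, {q, r, s}, {q, r, t}, {q, s, t}, {r, s, t}, {p, q, r, s}, {p, q, r, t}, {p, q, s, t}, {p, r, s, t}, {q, r, s, t}, X }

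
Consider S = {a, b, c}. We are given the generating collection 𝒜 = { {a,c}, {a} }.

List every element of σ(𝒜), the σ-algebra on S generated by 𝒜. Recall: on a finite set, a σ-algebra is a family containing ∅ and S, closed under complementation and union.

Begin from { ∅, {a}, {a,c}, S } (that is, 𝒜 plus ∅ and S).
Pass 1: +2 →
  {b}  = ᶜ of {a,c}
  {b,c}  = ᶜ of {a}
Pass 2: +1 →
  {a,b}  = {b} ∪ {a}
Pass 3 (1 new):
  {c}  = ᶜ of {a,b}
Pass 4 adds nothing — fixpoint reached.

|σ(𝒜)| = 8.  σ(𝒜) = { ∅, {a}, {b}, {c}, {a,b}, {a,c}, {b,c}, S }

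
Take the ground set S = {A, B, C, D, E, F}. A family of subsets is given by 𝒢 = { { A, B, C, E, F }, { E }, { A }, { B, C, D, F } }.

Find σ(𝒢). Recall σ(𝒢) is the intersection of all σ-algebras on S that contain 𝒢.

Start: 𝒢 ∪ {∅, S} = { {  }, { A }, { E }, { B, C, D, F }, { A, B, C, E, F }, S }.
Iteration 1: 4 new —
  { D }  = { A, B, C, E, F }ᶜ
  { A, E }  = { B, C, D, F }ᶜ
  { A, B, C, D, F }  = { E }ᶜ
  { B, C, D, E, F }  = { A }ᶜ
  — 10 sets.
Iteration 2 adds 3:
  { A, D }  = { D } ∪ { A }
  { D, E }  = { E } ∪ { D }
  { A, D, E }  = { A, E } ∪ { D }
  — 13 sets.
Iteration 3: 3 new —
  { B, C, F }  = { A, D, E }ᶜ
  { A, B, C, F }  = { D, E }ᶜ
  { B, C, E, F }  = { A, D }ᶜ
  — 16 sets.
Iteration 4: already closed under ᶜ and ∪.

Hence σ(𝒢) has 16 members: { {  }, { A }, { D }, { E }, { A, D }, { A, E }, { D, E }, { A, D, E }, { B, C, F }, { A, B, C, F }, { B, C, D, F }, { B, C, E, F }, { A, B, C, D, F }, { A, B, C, E, F }, { B, C, D, E, F }, S }.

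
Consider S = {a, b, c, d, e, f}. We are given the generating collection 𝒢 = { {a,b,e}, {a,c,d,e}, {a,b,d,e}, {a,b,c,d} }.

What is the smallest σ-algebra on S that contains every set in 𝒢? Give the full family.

Begin from { {}, {a,b,e}, {a,b,c,d}, {a,b,d,e}, {a,c,d,e}, S } (that is, 𝒢 plus ∅ and S).
Iteration 1 adds 5:
  {b,f}  = complement {a,c,d,e}
  {c,f}  = complement {a,b,d,e}
  {e,f}  = complement {a,b,c,d}
  {c,d,f}  = complement {a,b,e}
  {a,b,c,d,e}  = {a,b,e} ∪ {a,c,d,e}
  [11 total]
Iteration 2. New:
  {f}  = complement {a,b,c,d,e}
  {b,c,f}  = {b,f} ∪ {c,f}
  {b,e,f}  = {e,f} ∪ {b,f}
  {c,e,f}  = {e,f} ∪ {c,f}
  {a,b,e,f}  = {e,f} ∪ {a,b,e}
  {b,c,d,f}  = {b,f} ∪ {c,d,f}
  {c,d,e,f}  = {e,f} ∪ {c,d,f}
  {a,b,c,d,f}  = {b,f} ∪ {a,b,c,d}
  {a,b,c,e,f}  = {a,b,e} ∪ {c,f}
  {a,b,d,e,f}  = {e,f} ∪ {a,b,d,e}
  {a,c,d,e,f}  = {e,f} ∪ {a,c,d,e}
  [22 total]
Iteration 3: 12 new —
  {b}  = complement {a,c,d,e,f}
  {c}  = complement {a,b,d,e,f}
  {d}  = complement {a,b,c,e,f}
  {e}  = complement {a,b,c,d,f}
  {a,b}  = complement {c,d,e,f}
  {a,e}  = complement {b,c,d,f}
  {c,d}  = complement {a,b,e,f}
  {a,b,d}  = complement {c,e,f}
  {a,c,d}  = complement {b,e,f}
  {a,d,e}  = complement {b,c,f}
  {b,c,e,f}  = {e,f} ∪ {b,c,f}
  {b,c,d,e,f}  = {e,f} ∪ {b,c,d,f}
  [34 total]
Iteration 4: 23 new —
  {a}  = complement {b,c,d,e,f}
  {a,d}  = complement {b,c,e,f}
  {b,c}  = {b} ∪ {c}
  {b,d}  = {b} ∪ {d}
  {b,e}  = {b} ∪ {e}
  {c,e}  = {e} ∪ {c}
  {d,e}  = {e} ∪ {d}
  {d,f}  = {f} ∪ {d}
  {a,b,c}  = {a,b} ∪ {c}
  {a,b,f}  = {a,b} ∪ {b,f}
  {a,c,e}  = {c} ∪ {a,e}
  {a,e,f}  = {e,f} ∪ {a,e}
  {b,c,d}  = {c,d} ∪ {b}
  {b,d,f}  = {b,f} ∪ {d}
  {c,d,e}  = {c,d} ∪ {e}
  {d,e,f}  = {e,f} ∪ {d}
  {a,b,c,e}  = {c} ∪ {a,b,e}
  {a,b,c,f}  = {a,b} ∪ {b,c,f}
  {a,b,d,f}  = {b,f} ∪ {a,b,d}
  {a,c,d,f}  = {f} ∪ {a,c,d}
  {a,c,e,f}  = {c,f} ∪ {a,e}
  {a,d,e,f}  = {a,d,e} ∪ {e,f}
  {b,d,e,f}  = {b,e,f} ∪ {d}
  [57 total]
Iteration 5: 7 new —
  {a,c}  = complement {b,d,e,f}
  {a,f}  = {f} ∪ {a}
  {a,c,f}  = {c,f} ∪ {a}
  {a,d,f}  = {a,d} ∪ {d,f}
  {b,c,e}  = {b,e} ∪ {c,e}
  {b,d,e}  = {b,e} ∪ {d,e}
  {b,c,d,e}  = {b,e} ∪ {c,d,e}
  [64 total]
Iteration 6 adds nothing — fixpoint reached.

σ(𝒢) = { {}, {a}, {b}, {c}, {d}, {e}, {f}, {a,b}, {a,c}, {a,d}, {a,e}, {a,f}, {b,c}, {b,d}, {b,e}, {b,f}, {c,d}, {c,e}, {c,f}, {d,e}, {d,f}, {e,f}, {a,b,c}, {a,b,d}, {a,b,e}, {a,b,f}, {a,c,d}, {a,c,e}, {a,c,f}, {a,d,e}, {a,d,f}, {a,e,f}, {b,c,d}, {b,c,e}, {b,c,f}, {b,d,e}, {b,d,f}, {b,e,f}, {c,d,e}, {c,d,f}, {c,e,f}, {d,e,f}, {a,b,c,d}, {a,b,c,e}, {a,b,c,f}, {a,b,d,e}, {a,b,d,f}, {a,b,e,f}, {a,c,d,e}, {a,c,d,f}, {a,c,e,f}, {a,d,e,f}, {b,c,d,e}, {b,c,d,f}, {b,c,e,f}, {b,d,e,f}, {c,d,e,f}, {a,b,c,d,e}, {a,b,c,d,f}, {a,b,c,e,f}, {a,b,d,e,f}, {a,c,d,e,f}, {b,c,d,e,f}, S }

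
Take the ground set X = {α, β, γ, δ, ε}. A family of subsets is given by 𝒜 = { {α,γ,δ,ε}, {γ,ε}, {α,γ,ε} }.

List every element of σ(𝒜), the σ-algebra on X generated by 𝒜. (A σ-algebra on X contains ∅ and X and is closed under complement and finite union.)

Answer: σ(𝒜) = { ∅, {α}, {β}, {δ}, {α,β}, {α,δ}, {β,δ}, {γ,ε}, {α,β,δ}, {α,γ,ε}, {β,γ,ε}, {γ,δ,ε}, {α,β,γ,ε}, {α,γ,δ,ε}, {β,γ,δ,ε}, X }

Derivation:
Start: 𝒜 ∪ {∅, X} = { ∅, {γ,ε}, {α,γ,ε}, {α,γ,δ,ε}, X }.
Pass 1 (3 new):
  {β}  = complement {α,γ,δ,ε}
  {β,δ}  = complement {α,γ,ε}
  {α,β,δ}  = complement {γ,ε}
  [8 total]
Pass 2: +3 →
  {β,γ,ε}  = {γ,ε} ∪ {β}
  {α,β,γ,ε}  = {α,γ,ε} ∪ {β}
  {β,γ,δ,ε}  = {γ,ε} ∪ {β,δ}
  [11 total]
Pass 3: +3 →
  {α}  = complement {β,γ,δ,ε}
  {δ}  = complement {α,β,γ,ε}
  {α,δ}  = complement {β,γ,ε}
  [14 total]
Pass 4 (2 new):
  {α,β}  = {β} ∪ {α}
  {γ,δ,ε}  = {δ} ∪ {γ,ε}
  [16 total]
Pass 5: already closed under ᶜ and ∪.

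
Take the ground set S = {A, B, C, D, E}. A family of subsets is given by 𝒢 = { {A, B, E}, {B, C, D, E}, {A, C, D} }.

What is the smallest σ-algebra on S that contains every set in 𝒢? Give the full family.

σ(𝒢) = { {}, {A}, {B, E}, {C, D}, {A, B, E}, {A, C, D}, {B, C, D, E}, S }

Derivation:
Seed the family with 𝒢 together with ∅ and S: { {}, {A, B, E}, {A, C, D}, {B, C, D, E}, S }.
Pass 1 (3 new):
  {A}  = complement {B, C, D, E}
  {B, E}  = complement {A, C, D}
  {C, D}  = complement {A, B, E}
  (now 8)
Pass 2: already closed under ᶜ and ∪.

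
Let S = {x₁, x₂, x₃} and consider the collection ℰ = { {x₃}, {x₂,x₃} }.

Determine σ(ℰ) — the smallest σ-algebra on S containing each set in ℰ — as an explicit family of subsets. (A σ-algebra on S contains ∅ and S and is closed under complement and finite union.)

σ(ℰ) = { ∅, {x₁}, {x₂}, {x₃}, {x₁,x₂}, {x₁,x₃}, {x₂,x₃}, S }

Working:
Start: ℰ ∪ {∅, S} = { ∅, {x₃}, {x₂,x₃}, S }.
Step 1 adds 2:
  {x₁}  = complement {x₂,x₃}
  {x₁,x₂}  = complement {x₃}
  (now 6)
Step 2: 1 new —
  {x₁,x₃}  = {x₃} ∪ {x₁}
  (now 7)
Step 3: 1 new —
  {x₂}  = complement {x₁,x₃}
  (now 8)
Step 4: stable.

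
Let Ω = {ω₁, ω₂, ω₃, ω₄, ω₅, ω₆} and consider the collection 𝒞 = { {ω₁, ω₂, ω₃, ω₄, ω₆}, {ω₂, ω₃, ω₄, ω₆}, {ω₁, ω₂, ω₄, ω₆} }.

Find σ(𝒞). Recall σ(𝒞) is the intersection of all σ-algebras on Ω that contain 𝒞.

Start: 𝒞 ∪ {∅, Ω} = { {}, {ω₁, ω₂, ω₄, ω₆}, {ω₂, ω₃, ω₄, ω₆}, {ω₁, ω₂, ω₃, ω₄, ω₆}, Ω }.
Step 1: 3 new —
  {ω₅}  = {ω₁, ω₂, ω₃, ω₄, ω₆}ᶜ
  {ω₁, ω₅}  = {ω₂, ω₃, ω₄, ω₆}ᶜ
  {ω₃, ω₅}  = {ω₁, ω₂, ω₄, ω₆}ᶜ
  — 8 sets.
Step 2: +3 →
  {ω₁, ω₃, ω₅}  = {ω₃, ω₅} ∪ {ω₁, ω₅}
  {ω₁, ω₂, ω₄, ω₅, ω₆}  = {ω₁, ω₂, ω₄, ω₆} ∪ {ω₅}
  {ω₂, ω₃, ω₄, ω₅, ω₆}  = {ω₃, ω₅} ∪ {ω₂, ω₃, ω₄, ω₆}
  — 11 sets.
Step 3: 3 new —
  {ω₁}  = {ω₂, ω₃, ω₄, ω₅, ω₆}ᶜ
  {ω₃}  = {ω₁, ω₂, ω₄, ω₅, ω₆}ᶜ
  {ω₂, ω₄, ω₆}  = {ω₁, ω₃, ω₅}ᶜ
  — 14 sets.
Step 4. New:
  {ω₁, ω₃}  = {ω₃} ∪ {ω₁}
  {ω₂, ω₄, ω₅, ω₆}  = {ω₂, ω₄, ω₆} ∪ {ω₅}
  — 16 sets.
Step 5: stable.

Therefore σ(𝒞) = { {}, {ω₁}, {ω₃}, {ω₅}, {ω₁, ω₃}, {ω₁, ω₅}, {ω₃, ω₅}, {ω₁, ω₃, ω₅}, {ω₂, ω₄, ω₆}, {ω₁, ω₂, ω₄, ω₆}, {ω₂, ω₃, ω₄, ω₆}, {ω₂, ω₄, ω₅, ω₆}, {ω₁, ω₂, ω₃, ω₄, ω₆}, {ω₁, ω₂, ω₄, ω₅, ω₆}, {ω₂, ω₃, ω₄, ω₅, ω₆}, Ω } (|σ(𝒞)| = 16).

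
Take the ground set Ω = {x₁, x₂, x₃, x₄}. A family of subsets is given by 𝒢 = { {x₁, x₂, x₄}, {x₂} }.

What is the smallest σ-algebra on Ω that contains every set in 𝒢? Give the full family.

Take S₀ = 𝒢 ∪ {∅, Ω} = { ∅, {x₂}, {x₁, x₂, x₄}, Ω }.
Round 1. New:
  {x₃}  = complement {x₁, x₂, x₄}
  {x₁, x₃, x₄}  = complement {x₂}
  |family| = 6
Round 2. New:
  {x₂, x₃}  = {x₃} ∪ {x₂}
  |family| = 7
Round 3: 1 new —
  {x₁, x₄}  = complement {x₂, x₃}
  |family| = 8
Round 4 adds nothing — fixpoint reached.

σ(𝒢) = { ∅, {x₂}, {x₃}, {x₁, x₄}, {x₂, x₃}, {x₁, x₂, x₄}, {x₁, x₃, x₄}, Ω }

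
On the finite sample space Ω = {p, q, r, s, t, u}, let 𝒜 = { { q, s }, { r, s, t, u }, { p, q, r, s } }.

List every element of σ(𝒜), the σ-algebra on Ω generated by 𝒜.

Seed the family with 𝒜 together with ∅ and Ω: { ∅, { q, s }, { p, q, r, s }, { r, s, t, u }, Ω }.
Round 1 (4 new):
  { p, q }  = Ω∖{ r, s, t, u }
  { t, u }  = Ω∖{ p, q, r, s }
  { p, r, t, u }  = Ω∖{ q, s }
  { q, r, s, t, u }  = { r, s, t, u } ∪ { q, s }
  (now 9)
Round 2 adds 6:
  { p }  = Ω∖{ q, r, s, t, u }
  { p, q, s }  = { p, q } ∪ { q, s }
  { p, q, t, u }  = { t, u } ∪ { p, q }
  { q, s, t, u }  = { t, u } ∪ { q, s }
  { p, q, r, t, u }  = { p, r, t, u } ∪ { p, q }
  { p, r, s, t, u }  = { p, r, t, u } ∪ { r, s, t, u }
  (now 15)
Round 3: 7 new —
  { q }  = Ω∖{ p, r, s, t, u }
  { s }  = Ω∖{ p, q, r, t, u }
  { p, r }  = Ω∖{ q, s, t, u }
  { r, s }  = Ω∖{ p, q, t, u }
  { p, t, u }  = { t, u } ∪ { p }
  { r, t, u }  = Ω∖{ p, q, s }
  { p, q, s, t, u }  = { q, s, t, u } ∪ { p, q }
  (now 22)
Round 4: +9 →
  { r }  = Ω∖{ p, q, s, t, u }
  { p, s }  = { s } ∪ { p }
  { p, q, r }  = { q } ∪ { p, r }
  { p, r, s }  = { r, s } ∪ { p, r }
  { q, r, s }  = Ω∖{ p, t, u }
  { q, t, u }  = { t, u } ∪ { q }
  { s, t, u }  = { t, u } ∪ { s }
  { p, s, t, u }  = { p, t, u } ∪ { s }
  { q, r, t, u }  = { q } ∪ { r, t, u }
  (now 31)
Round 5 (1 new):
  { q, r }  = Ω∖{ p, s, t, u }
  (now 32)
Round 6: no new sets; the family is a σ-algebra.

|σ(𝒜)| = 32.  σ(𝒜) = { ∅, { p }, { q }, { r }, { s }, { p, q }, { p, r }, { p, s }, { q, r }, { q, s }, { r, s }, { t, u }, { p, q, r }, { p, q, s }, { p, r, s }, { p, t, u }, { q, r, s }, { q, t, u }, { r, t, u }, { s, t, u }, { p, q, r, s }, { p, q, t, u }, { p, r, t, u }, { p, s, t, u }, { q, r, t, u }, { q, s, t, u }, { r, s, t, u }, { p, q, r, t, u }, { p, q, s, t, u }, { p, r, s, t, u }, { q, r, s, t, u }, Ω }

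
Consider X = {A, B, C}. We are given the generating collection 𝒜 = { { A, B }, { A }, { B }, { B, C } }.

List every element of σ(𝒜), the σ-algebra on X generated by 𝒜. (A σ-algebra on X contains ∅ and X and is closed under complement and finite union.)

|σ(𝒜)| = 8.  σ(𝒜) = { {}, { A }, { B }, { C }, { A, B }, { A, C }, { B, C }, X }

Working:
Seed the family with 𝒜 together with ∅ and X: { {}, { A }, { B }, { A, B }, { B, C }, X }.
Step 1. New:
  { C }  = X∖{ A, B }
  { A, C }  = X∖{ B }
  (now 8)
Step 2: already closed under ᶜ and ∪.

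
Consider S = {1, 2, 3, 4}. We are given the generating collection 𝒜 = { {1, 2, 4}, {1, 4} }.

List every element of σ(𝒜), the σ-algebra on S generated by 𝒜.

Start: 𝒜 ∪ {∅, S} = { {}, {1, 4}, {1, 2, 4}, S }.
Iteration 1 (2 new):
  {3}  = complement {1, 2, 4}
  {2, 3}  = complement {1, 4}
  (now 6)
Iteration 2 adds 1:
  {1, 3, 4}  = {3} ∪ {1, 4}
  (now 7)
Iteration 3: 1 new —
  {2}  = complement {1, 3, 4}
  (now 8)
Iteration 4: no new sets; the family is a σ-algebra.

Hence σ(𝒜) has 8 members: { {}, {2}, {3}, {1, 4}, {2, 3}, {1, 2, 4}, {1, 3, 4}, S }.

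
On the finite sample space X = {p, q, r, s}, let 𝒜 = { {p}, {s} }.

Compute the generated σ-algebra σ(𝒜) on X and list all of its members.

Answer: σ(𝒜) = { ∅, {p}, {s}, {p,s}, {q,r}, {p,q,r}, {q,r,s}, X }

Trace:
Initial family (4 sets): { ∅, {p}, {s}, X }.
Pass 1 (3 new):
  {p,s}  = {s} ∪ {p}
  {p,q,r}  = {s}ᶜ
  {q,r,s}  = {p}ᶜ
  [7 total]
Pass 2 (1 new):
  {q,r}  = {p,s}ᶜ
  [8 total]
Pass 3: no new sets; the family is a σ-algebra.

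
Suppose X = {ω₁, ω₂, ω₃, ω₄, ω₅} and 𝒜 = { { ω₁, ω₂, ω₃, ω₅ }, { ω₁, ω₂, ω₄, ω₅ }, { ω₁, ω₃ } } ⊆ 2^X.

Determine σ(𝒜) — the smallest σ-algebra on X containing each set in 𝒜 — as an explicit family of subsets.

Start: 𝒜 ∪ {∅, X} = { {}, { ω₁, ω₃ }, { ω₁, ω₂, ω₃, ω₅ }, { ω₁, ω₂, ω₄, ω₅ }, X }.
Step 1. New:
  { ω₃ }  = X∖{ ω₁, ω₂, ω₄, ω₅ }
  { ω₄ }  = X∖{ ω₁, ω₂, ω₃, ω₅ }
  { ω₂, ω₄, ω₅ }  = X∖{ ω₁, ω₃ }
  |family| = 8
Step 2 (3 new):
  { ω₃, ω₄ }  = { ω₄ } ∪ { ω₃ }
  { ω₁, ω₃, ω₄ }  = { ω₄ } ∪ { ω₁, ω₃ }
  { ω₂, ω₃, ω₄, ω₅ }  = { ω₃ } ∪ { ω₂, ω₄, ω₅ }
  |family| = 11
Step 3: +3 →
  { ω₁ }  = X∖{ ω₂, ω₃, ω₄, ω₅ }
  { ω₂, ω₅ }  = X∖{ ω₁, ω₃, ω₄ }
  { ω₁, ω₂, ω₅ }  = X∖{ ω₃, ω₄ }
  |family| = 14
Step 4: 2 new —
  { ω₁, ω₄ }  = { ω₄ } ∪ { ω₁ }
  { ω₂, ω₃, ω₅ }  = { ω₃ } ∪ { ω₂, ω₅ }
  |family| = 16
Step 5: stable.

Therefore σ(𝒜) = { {}, { ω₁ }, { ω₃ }, { ω₄ }, { ω₁, ω₃ }, { ω₁, ω₄ }, { ω₂, ω₅ }, { ω₃, ω₄ }, { ω₁, ω₂, ω₅ }, { ω₁, ω₃, ω₄ }, { ω₂, ω₃, ω₅ }, { ω₂, ω₄, ω₅ }, { ω₁, ω₂, ω₃, ω₅ }, { ω₁, ω₂, ω₄, ω₅ }, { ω₂, ω₃, ω₄, ω₅ }, X } (|σ(𝒜)| = 16).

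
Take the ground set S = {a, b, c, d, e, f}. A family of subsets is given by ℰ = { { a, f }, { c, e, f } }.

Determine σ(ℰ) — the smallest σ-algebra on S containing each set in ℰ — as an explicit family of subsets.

|σ(ℰ)| = 16.  σ(ℰ) = { {  }, { a }, { f }, { a, f }, { b, d }, { c, e }, { a, b, d }, { a, c, e }, { b, d, f }, { c, e, f }, { a, b, d, f }, { a, c, e, f }, { b, c, d, e }, { a, b, c, d, e }, { b, c, d, e, f }, S }

Derivation:
Begin from { {  }, { a, f }, { c, e, f }, S } (that is, ℰ plus ∅ and S).
Pass 1 (3 new):
  { a, b, d }  = S∖{ c, e, f }
  { a, c, e, f }  = { c, e, f } ∪ { a, f }
  { b, c, d, e }  = S∖{ a, f }
  (now 7)
Pass 2. New:
  { b, d }  = S∖{ a, c, e, f }
  { a, b, d, f }  = { a, f } ∪ { a, b, d }
  { a, b, c, d, e }  = { b, c, d, e } ∪ { a, b, d }
  { b, c, d, e, f }  = { c, e, f } ∪ { b, c, d, e }
  (now 11)
Pass 3: 3 new —
  { a }  = S∖{ b, c, d, e, f }
  { f }  = S∖{ a, b, c, d, e }
  { c, e }  = S∖{ a, b, d, f }
  (now 14)
Pass 4: 2 new —
  { a, c, e }  = { c, e } ∪ { a }
  { b, d, f }  = { b, d } ∪ { f }
  (now 16)
Pass 5 adds nothing — fixpoint reached.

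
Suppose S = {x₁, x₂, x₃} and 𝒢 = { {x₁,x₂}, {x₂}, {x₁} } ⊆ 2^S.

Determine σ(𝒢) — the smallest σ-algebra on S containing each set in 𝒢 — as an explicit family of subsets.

σ(𝒢) (8 sets): { {}, {x₁}, {x₂}, {x₃}, {x₁,x₂}, {x₁,x₃}, {x₂,x₃}, S }

Trace:
Take S₀ = 𝒢 ∪ {∅, S} = { {}, {x₁}, {x₂}, {x₁,x₂}, S }.
Round 1: 3 new —
  {x₃}  = ᶜ of {x₁,x₂}
  {x₁,x₃}  = ᶜ of {x₂}
  {x₂,x₃}  = ᶜ of {x₁}
  — 8 sets.
After Round 2 the family is unchanged; done.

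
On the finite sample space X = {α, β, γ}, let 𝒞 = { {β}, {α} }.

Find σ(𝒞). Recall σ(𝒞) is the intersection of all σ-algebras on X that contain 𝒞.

Begin from { ∅, {α}, {β}, X } (that is, 𝒞 plus ∅ and X).
Step 1: 3 new —
  {α,β}  = {β} ∪ {α}
  {α,γ}  = ᶜ of {β}
  {β,γ}  = ᶜ of {α}
Step 2: +1 →
  {γ}  = ᶜ of {α,β}
Step 3: stable.

|σ(𝒞)| = 8.  σ(𝒞) = { ∅, {α}, {β}, {γ}, {α,β}, {α,γ}, {β,γ}, X }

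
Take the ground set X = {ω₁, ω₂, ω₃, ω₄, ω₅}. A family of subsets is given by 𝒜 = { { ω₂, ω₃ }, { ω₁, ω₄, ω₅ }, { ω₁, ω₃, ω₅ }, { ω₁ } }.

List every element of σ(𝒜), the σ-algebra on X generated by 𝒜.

Start: 𝒜 ∪ {∅, X} = { {  }, { ω₁ }, { ω₂, ω₃ }, { ω₁, ω₃, ω₅ }, { ω₁, ω₄, ω₅ }, X }.
Pass 1: 5 new —
  { ω₂, ω₄ }  = ᶜ of { ω₁, ω₃, ω₅ }
  { ω₁, ω₂, ω₃ }  = { ω₂, ω₃ } ∪ { ω₁ }
  { ω₁, ω₂, ω₃, ω₅ }  = { ω₂, ω₃ } ∪ { ω₁, ω₃, ω₅ }
  { ω₁, ω₃, ω₄, ω₅ }  = { ω₁, ω₄, ω₅ } ∪ { ω₁, ω₃, ω₅ }
  { ω₂, ω₃, ω₄, ω₅ }  = ᶜ of { ω₁ }
  [11 total]
Pass 2: 7 new —
  { ω₂ }  = ᶜ of { ω₁, ω₃, ω₄, ω₅ }
  { ω₄ }  = ᶜ of { ω₁, ω₂, ω₃, ω₅ }
  { ω₄, ω₅ }  = ᶜ of { ω₁, ω₂, ω₃ }
  { ω₁, ω₂, ω₄ }  = { ω₂, ω₄ } ∪ { ω₁ }
  { ω₂, ω₃, ω₄ }  = { ω₂, ω₃ } ∪ { ω₂, ω₄ }
  { ω₁, ω₂, ω₃, ω₄ }  = { ω₁, ω₂, ω₃ } ∪ { ω₂, ω₄ }
  { ω₁, ω₂, ω₄, ω₅ }  = { ω₁, ω₄, ω₅ } ∪ { ω₂, ω₄ }
  [18 total]
Pass 3: 7 new —
  { ω₃ }  = ᶜ of { ω₁, ω₂, ω₄, ω₅ }
  { ω₅ }  = ᶜ of { ω₁, ω₂, ω₃, ω₄ }
  { ω₁, ω₂ }  = { ω₂ } ∪ { ω₁ }
  { ω₁, ω₄ }  = { ω₄ } ∪ { ω₁ }
  { ω₁, ω₅ }  = ᶜ of { ω₂, ω₃, ω₄ }
  { ω₃, ω₅ }  = ᶜ of { ω₁, ω₂, ω₄ }
  { ω₂, ω₄, ω₅ }  = { ω₄, ω₅ } ∪ { ω₂ }
  [25 total]
Pass 4: 7 new —
  { ω₁, ω₃ }  = ᶜ of { ω₂, ω₄, ω₅ }
  { ω₂, ω₅ }  = { ω₂ } ∪ { ω₅ }
  { ω₃, ω₄ }  = { ω₃ } ∪ { ω₄ }
  { ω₁, ω₂, ω₅ }  = { ω₁, ω₂ } ∪ { ω₅ }
  { ω₁, ω₃, ω₄ }  = { ω₃ } ∪ { ω₁, ω₄ }
  { ω₂, ω₃, ω₅ }  = ᶜ of { ω₁, ω₄ }
  { ω₃, ω₄, ω₅ }  = ᶜ of { ω₁, ω₂ }
  [32 total]
Pass 5: closed — nothing new.

Therefore σ(𝒜) = { {  }, { ω₁ }, { ω₂ }, { ω₃ }, { ω₄ }, { ω₅ }, { ω₁, ω₂ }, { ω₁, ω₃ }, { ω₁, ω₄ }, { ω₁, ω₅ }, { ω₂, ω₃ }, { ω₂, ω₄ }, { ω₂, ω₅ }, { ω₃, ω₄ }, { ω₃, ω₅ }, { ω₄, ω₅ }, { ω₁, ω₂, ω₃ }, { ω₁, ω₂, ω₄ }, { ω₁, ω₂, ω₅ }, { ω₁, ω₃, ω₄ }, { ω₁, ω₃, ω₅ }, { ω₁, ω₄, ω₅ }, { ω₂, ω₃, ω₄ }, { ω₂, ω₃, ω₅ }, { ω₂, ω₄, ω₅ }, { ω₃, ω₄, ω₅ }, { ω₁, ω₂, ω₃, ω₄ }, { ω₁, ω₂, ω₃, ω₅ }, { ω₁, ω₂, ω₄, ω₅ }, { ω₁, ω₃, ω₄, ω₅ }, { ω₂, ω₃, ω₄, ω₅ }, X } (|σ(𝒜)| = 32).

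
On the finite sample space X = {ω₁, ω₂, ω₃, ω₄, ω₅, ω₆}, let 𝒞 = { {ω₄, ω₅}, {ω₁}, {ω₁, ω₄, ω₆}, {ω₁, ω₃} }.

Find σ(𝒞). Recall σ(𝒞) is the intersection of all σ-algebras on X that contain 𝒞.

Seed the family with 𝒞 together with ∅ and X: { {}, {ω₁}, {ω₁, ω₃}, {ω₄, ω₅}, {ω₁, ω₄, ω₆}, X }.
Step 1: 8 new —
  {ω₁, ω₄, ω₅}  = {ω₄, ω₅} ∪ {ω₁}
  {ω₂, ω₃, ω₅}  = complement {ω₁, ω₄, ω₆}
  {ω₁, ω₂, ω₃, ω₆}  = complement {ω₄, ω₅}
  {ω₁, ω₃, ω₄, ω₅}  = {ω₄, ω₅} ∪ {ω₁, ω₃}
  {ω₁, ω₃, ω₄, ω₆}  = {ω₁, ω₃} ∪ {ω₁, ω₄, ω₆}
  {ω₁, ω₄, ω₅, ω₆}  = {ω₄, ω₅} ∪ {ω₁, ω₄, ω₆}
  {ω₂, ω₄, ω₅, ω₆}  = complement {ω₁, ω₃}
  {ω₂, ω₃, ω₄, ω₅, ω₆}  = complement {ω₁}
  — 14 sets.
Step 2 (11 new):
  {ω₂, ω₃}  = complement {ω₁, ω₄, ω₅, ω₆}
  {ω₂, ω₅}  = complement {ω₁, ω₃, ω₄, ω₆}
  {ω₂, ω₆}  = complement {ω₁, ω₃, ω₄, ω₅}
  {ω₂, ω₃, ω₆}  = complement {ω₁, ω₄, ω₅}
  {ω₁, ω₂, ω₃, ω₅}  = {ω₂, ω₃, ω₅} ∪ {ω₁, ω₃}
  {ω₂, ω₃, ω₄, ω₅}  = {ω₄, ω₅} ∪ {ω₂, ω₃, ω₅}
  {ω₁, ω₂, ω₃, ω₄, ω₅}  = {ω₁, ω₄, ω₅} ∪ {ω₂, ω₃, ω₅}
  {ω₁, ω₂, ω₃, ω₄, ω₆}  = {ω₁, ω₄, ω₆} ∪ {ω₁, ω₂, ω₃, ω₆}
  {ω₁, ω₂, ω₃, ω₅, ω₆}  = {ω₁, ω₂, ω₃, ω₆} ∪ {ω₂, ω₃, ω₅}
  {ω₁, ω₂, ω₄, ω₅, ω₆}  = {ω₁, ω₄, ω₅} ∪ {ω₂, ω₄, ω₅, ω₆}
  {ω₁, ω₃, ω₄, ω₅, ω₆}  = {ω₁, ω₄, ω₅} ∪ {ω₁, ω₃, ω₄, ω₆}
  — 25 sets.
Step 3: 15 new —
  {ω₂}  = complement {ω₁, ω₃, ω₄, ω₅, ω₆}
  {ω₃}  = complement {ω₁, ω₂, ω₄, ω₅, ω₆}
  {ω₄}  = complement {ω₁, ω₂, ω₃, ω₅, ω₆}
  {ω₅}  = complement {ω₁, ω₂, ω₃, ω₄, ω₆}
  {ω₆}  = complement {ω₁, ω₂, ω₃, ω₄, ω₅}
  {ω₁, ω₆}  = complement {ω₂, ω₃, ω₄, ω₅}
  {ω₄, ω₆}  = complement {ω₁, ω₂, ω₃, ω₅}
  {ω₁, ω₂, ω₃}  = {ω₁, ω₃} ∪ {ω₂, ω₃}
  {ω₁, ω₂, ω₅}  = {ω₂, ω₅} ∪ {ω₁}
  {ω₁, ω₂, ω₆}  = {ω₂, ω₆} ∪ {ω₁}
  {ω₂, ω₄, ω₅}  = {ω₂, ω₅} ∪ {ω₄, ω₅}
  {ω₂, ω₅, ω₆}  = {ω₂, ω₅} ∪ {ω₂, ω₆}
  {ω₁, ω₂, ω₄, ω₅}  = {ω₂, ω₅} ∪ {ω₁, ω₄, ω₅}
  {ω₁, ω₂, ω₄, ω₆}  = {ω₁, ω₄, ω₆} ∪ {ω₂, ω₆}
  {ω₂, ω₃, ω₅, ω₆}  = {ω₂, ω₅} ∪ {ω₂, ω₃, ω₆}
  — 40 sets.
Step 4 (20 new):
  {ω₁, ω₂}  = {ω₂} ∪ {ω₁}
  {ω₁, ω₄}  = complement {ω₂, ω₃, ω₅, ω₆}
  {ω₁, ω₅}  = {ω₁} ∪ {ω₅}
  {ω₂, ω₄}  = {ω₂} ∪ {ω₄}
  {ω₃, ω₄}  = {ω₃} ∪ {ω₄}
  {ω₃, ω₅}  = complement {ω₁, ω₂, ω₄, ω₆}
  {ω₃, ω₆}  = complement {ω₁, ω₂, ω₄, ω₅}
  {ω₅, ω₆}  = {ω₆} ∪ {ω₅}
  {ω₁, ω₃, ω₄}  = complement {ω₂, ω₅, ω₆}
  {ω₁, ω₃, ω₅}  = {ω₁, ω₃} ∪ {ω₅}
  {ω₁, ω₃, ω₆}  = complement {ω₂, ω₄, ω₅}
  {ω₁, ω₅, ω₆}  = {ω₁, ω₆} ∪ {ω₅}
  {ω₂, ω₃, ω₄}  = {ω₂, ω₃} ∪ {ω₄}
  {ω₂, ω₄, ω₆}  = {ω₂} ∪ {ω₄, ω₆}
  {ω₃, ω₄, ω₅}  = complement {ω₁, ω₂, ω₆}
  {ω₃, ω₄, ω₆}  = complement {ω₁, ω₂, ω₅}
  {ω₄, ω₅, ω₆}  = complement {ω₁, ω₂, ω₃}
  {ω₁, ω₂, ω₃, ω₄}  = {ω₁, ω₂, ω₃} ∪ {ω₄}
  {ω₁, ω₂, ω₅, ω₆}  = {ω₁, ω₆} ∪ {ω₁, ω₂, ω₅}
  {ω₂, ω₃, ω₄, ω₆}  = {ω₂, ω₃, ω₆} ∪ {ω₄}
  — 60 sets.
Step 5: +4 →
  {ω₁, ω₂, ω₄}  = {ω₂} ∪ {ω₁, ω₄}
  {ω₃, ω₅, ω₆}  = {ω₅, ω₆} ∪ {ω₃, ω₅}
  {ω₁, ω₃, ω₅, ω₆}  = complement {ω₂, ω₄}
  {ω₃, ω₄, ω₅, ω₆}  = complement {ω₁, ω₂}
  — 64 sets.
Step 6: no new sets; the family is a σ-algebra.

σ(𝒞) = { {}, {ω₁}, {ω₂}, {ω₃}, {ω₄}, {ω₅}, {ω₆}, {ω₁, ω₂}, {ω₁, ω₃}, {ω₁, ω₄}, {ω₁, ω₅}, {ω₁, ω₆}, {ω₂, ω₃}, {ω₂, ω₄}, {ω₂, ω₅}, {ω₂, ω₆}, {ω₃, ω₄}, {ω₃, ω₅}, {ω₃, ω₆}, {ω₄, ω₅}, {ω₄, ω₆}, {ω₅, ω₆}, {ω₁, ω₂, ω₃}, {ω₁, ω₂, ω₄}, {ω₁, ω₂, ω₅}, {ω₁, ω₂, ω₆}, {ω₁, ω₃, ω₄}, {ω₁, ω₃, ω₅}, {ω₁, ω₃, ω₆}, {ω₁, ω₄, ω₅}, {ω₁, ω₄, ω₆}, {ω₁, ω₅, ω₆}, {ω₂, ω₃, ω₄}, {ω₂, ω₃, ω₅}, {ω₂, ω₃, ω₆}, {ω₂, ω₄, ω₅}, {ω₂, ω₄, ω₆}, {ω₂, ω₅, ω₆}, {ω₃, ω₄, ω₅}, {ω₃, ω₄, ω₆}, {ω₃, ω₅, ω₆}, {ω₄, ω₅, ω₆}, {ω₁, ω₂, ω₃, ω₄}, {ω₁, ω₂, ω₃, ω₅}, {ω₁, ω₂, ω₃, ω₆}, {ω₁, ω₂, ω₄, ω₅}, {ω₁, ω₂, ω₄, ω₆}, {ω₁, ω₂, ω₅, ω₆}, {ω₁, ω₃, ω₄, ω₅}, {ω₁, ω₃, ω₄, ω₆}, {ω₁, ω₃, ω₅, ω₆}, {ω₁, ω₄, ω₅, ω₆}, {ω₂, ω₃, ω₄, ω₅}, {ω₂, ω₃, ω₄, ω₆}, {ω₂, ω₃, ω₅, ω₆}, {ω₂, ω₄, ω₅, ω₆}, {ω₃, ω₄, ω₅, ω₆}, {ω₁, ω₂, ω₃, ω₄, ω₅}, {ω₁, ω₂, ω₃, ω₄, ω₆}, {ω₁, ω₂, ω₃, ω₅, ω₆}, {ω₁, ω₂, ω₄, ω₅, ω₆}, {ω₁, ω₃, ω₄, ω₅, ω₆}, {ω₂, ω₃, ω₄, ω₅, ω₆}, X }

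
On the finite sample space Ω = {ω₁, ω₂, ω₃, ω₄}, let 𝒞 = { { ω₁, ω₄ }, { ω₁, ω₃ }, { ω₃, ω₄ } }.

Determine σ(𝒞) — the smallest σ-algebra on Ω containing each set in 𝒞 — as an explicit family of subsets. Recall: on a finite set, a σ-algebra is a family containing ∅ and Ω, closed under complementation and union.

σ(𝒞) = { ∅, { ω₁ }, { ω₂ }, { ω₃ }, { ω₄ }, { ω₁, ω₂ }, { ω₁, ω₃ }, { ω₁, ω₄ }, { ω₂, ω₃ }, { ω₂, ω₄ }, { ω₃, ω₄ }, { ω₁, ω₂, ω₃ }, { ω₁, ω₂, ω₄ }, { ω₁, ω₃, ω₄ }, { ω₂, ω₃, ω₄ }, Ω }

Derivation:
Begin from { ∅, { ω₁, ω₃ }, { ω₁, ω₄ }, { ω₃, ω₄ }, Ω } (that is, 𝒞 plus ∅ and Ω).
Step 1: 4 new —
  { ω₁, ω₂ }  = Ω∖{ ω₃, ω₄ }
  { ω₂, ω₃ }  = Ω∖{ ω₁, ω₄ }
  { ω₂, ω₄ }  = Ω∖{ ω₁, ω₃ }
  { ω₁, ω₃, ω₄ }  = { ω₃, ω₄ } ∪ { ω₁, ω₄ }
  [9 total]
Step 2. New:
  { ω₂ }  = Ω∖{ ω₁, ω₃, ω₄ }
  { ω₁, ω₂, ω₃ }  = { ω₁, ω₂ } ∪ { ω₂, ω₃ }
  { ω₁, ω₂, ω₄ }  = { ω₁, ω₂ } ∪ { ω₁, ω₄ }
  { ω₂, ω₃, ω₄ }  = { ω₃, ω₄ } ∪ { ω₂, ω₃ }
  [13 total]
Step 3 adds 3:
  { ω₁ }  = Ω∖{ ω₂, ω₃, ω₄ }
  { ω₃ }  = Ω∖{ ω₁, ω₂, ω₄ }
  { ω₄ }  = Ω∖{ ω₁, ω₂, ω₃ }
  [16 total]
Step 4 adds nothing — fixpoint reached.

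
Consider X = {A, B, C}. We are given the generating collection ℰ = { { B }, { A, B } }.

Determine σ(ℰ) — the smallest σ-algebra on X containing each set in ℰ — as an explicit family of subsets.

Seed the family with ℰ together with ∅ and X: { {}, { B }, { A, B }, X }.
Iteration 1. New:
  { C }  = X∖{ A, B }
  { A, C }  = X∖{ B }
  |family| = 6
Iteration 2. New:
  { B, C }  = { C } ∪ { B }
  |family| = 7
Iteration 3 adds 1:
  { A }  = X∖{ B, C }
  |family| = 8
Iteration 4: stable.

|σ(ℰ)| = 8.  σ(ℰ) = { {}, { A }, { B }, { C }, { A, B }, { A, C }, { B, C }, X }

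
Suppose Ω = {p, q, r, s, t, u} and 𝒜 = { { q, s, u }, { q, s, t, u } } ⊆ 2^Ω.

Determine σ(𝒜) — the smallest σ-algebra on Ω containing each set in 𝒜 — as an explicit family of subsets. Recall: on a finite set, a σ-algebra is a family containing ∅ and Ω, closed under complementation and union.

σ(𝒜) (8 sets): { {  }, { t }, { p, r }, { p, r, t }, { q, s, u }, { q, s, t, u }, { p, q, r, s, u }, Ω }

Trace:
Start: 𝒜 ∪ {∅, Ω} = { {  }, { q, s, u }, { q, s, t, u }, Ω }.
Step 1 adds 2:
  { p, r }  = ᶜ of { q, s, t, u }
  { p, r, t }  = ᶜ of { q, s, u }
  |family| = 6
Step 2. New:
  { p, q, r, s, u }  = { q, s, u } ∪ { p, r }
  |family| = 7
Step 3: 1 new —
  { t }  = ᶜ of { p, q, r, s, u }
  |family| = 8
Step 4: closed — nothing new.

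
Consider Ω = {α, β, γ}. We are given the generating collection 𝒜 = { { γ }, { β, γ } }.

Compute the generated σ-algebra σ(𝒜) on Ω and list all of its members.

Answer: σ(𝒜) = { ∅, { α }, { β }, { γ }, { α, β }, { α, γ }, { β, γ }, Ω }

Check:
Start: 𝒜 ∪ {∅, Ω} = { ∅, { γ }, { β, γ }, Ω }.
Step 1: +2 →
  { α }  = { β, γ }ᶜ
  { α, β }  = { γ }ᶜ
  [6 total]
Step 2 adds 1:
  { α, γ }  = { γ } ∪ { α }
  [7 total]
Step 3: 1 new —
  { β }  = { α, γ }ᶜ
  [8 total]
Step 4 adds nothing — fixpoint reached.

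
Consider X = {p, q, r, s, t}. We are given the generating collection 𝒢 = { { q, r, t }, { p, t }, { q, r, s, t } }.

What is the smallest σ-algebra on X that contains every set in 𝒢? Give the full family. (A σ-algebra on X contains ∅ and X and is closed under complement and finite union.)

σ(𝒢) (16 sets): { {}, { p }, { s }, { t }, { p, s }, { p, t }, { q, r }, { s, t }, { p, q, r }, { p, s, t }, { q, r, s }, { q, r, t }, { p, q, r, s }, { p, q, r, t }, { q, r, s, t }, X }

Trace:
Initial family (5 sets): { {}, { p, t }, { q, r, t }, { q, r, s, t }, X }.
Pass 1. New:
  { p }  = X∖{ q, r, s, t }
  { p, s }  = X∖{ q, r, t }
  { q, r, s }  = X∖{ p, t }
  { p, q, r, t }  = { q, r, t } ∪ { p, t }
  (now 9)
Pass 2: 3 new —
  { s }  = X∖{ p, q, r, t }
  { p, s, t }  = { p, s } ∪ { p, t }
  { p, q, r, s }  = { q, r, s } ∪ { p, s }
  (now 12)
Pass 3. New:
  { t }  = X∖{ p, q, r, s }
  { q, r }  = X∖{ p, s, t }
  (now 14)
Pass 4: 2 new —
  { s, t }  = { s } ∪ { t }
  { p, q, r }  = { q, r } ∪ { p }
  (now 16)
Pass 5: already closed under ᶜ and ∪.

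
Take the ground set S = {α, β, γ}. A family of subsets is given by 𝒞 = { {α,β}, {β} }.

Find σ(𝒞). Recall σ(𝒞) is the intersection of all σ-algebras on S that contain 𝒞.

Seed the family with 𝒞 together with ∅ and S: { {}, {β}, {α,β}, S }.
Pass 1 adds 2:
  {γ}  = ᶜ of {α,β}
  {α,γ}  = ᶜ of {β}
  — 6 sets.
Pass 2: 1 new —
  {β,γ}  = {γ} ∪ {β}
  — 7 sets.
Pass 3: 1 new —
  {α}  = ᶜ of {β,γ}
  — 8 sets.
Pass 4 adds nothing — fixpoint reached.

|σ(𝒞)| = 8.  σ(𝒞) = { {}, {α}, {β}, {γ}, {α,β}, {α,γ}, {β,γ}, S }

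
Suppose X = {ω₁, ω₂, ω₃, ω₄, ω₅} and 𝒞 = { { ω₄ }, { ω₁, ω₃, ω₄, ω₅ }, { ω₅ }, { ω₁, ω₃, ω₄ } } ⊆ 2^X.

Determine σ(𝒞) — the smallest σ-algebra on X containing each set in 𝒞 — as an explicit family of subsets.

σ(𝒞) (16 sets): { ∅, { ω₂ }, { ω₄ }, { ω₅ }, { ω₁, ω₃ }, { ω₂, ω₄ }, { ω₂, ω₅ }, { ω₄, ω₅ }, { ω₁, ω₂, ω₃ }, { ω₁, ω₃, ω₄ }, { ω₁, ω₃, ω₅ }, { ω₂, ω₄, ω₅ }, { ω₁, ω₂, ω₃, ω₄ }, { ω₁, ω₂, ω₃, ω₅ }, { ω₁, ω₃, ω₄, ω₅ }, X }

Derivation:
Begin from { ∅, { ω₄ }, { ω₅ }, { ω₁, ω₃, ω₄ }, { ω₁, ω₃, ω₄, ω₅ }, X } (that is, 𝒞 plus ∅ and X).
Pass 1 adds 5:
  { ω₂ }  = { ω₁, ω₃, ω₄, ω₅ }ᶜ
  { ω₂, ω₅ }  = { ω₁, ω₃, ω₄ }ᶜ
  { ω₄, ω₅ }  = { ω₄ } ∪ { ω₅ }
  { ω₁, ω₂, ω₃, ω₄ }  = { ω₅ }ᶜ
  { ω₁, ω₂, ω₃, ω₅ }  = { ω₄ }ᶜ
Pass 2: 3 new —
  { ω₂, ω₄ }  = { ω₂ } ∪ { ω₄ }
  { ω₁, ω₂, ω₃ }  = { ω₄, ω₅ }ᶜ
  { ω₂, ω₄, ω₅ }  = { ω₂, ω₅ } ∪ { ω₄, ω₅ }
Pass 3. New:
  { ω₁, ω₃ }  = { ω₂, ω₄, ω₅ }ᶜ
  { ω₁, ω₃, ω₅ }  = { ω₂, ω₄ }ᶜ
Pass 4: closed — nothing new.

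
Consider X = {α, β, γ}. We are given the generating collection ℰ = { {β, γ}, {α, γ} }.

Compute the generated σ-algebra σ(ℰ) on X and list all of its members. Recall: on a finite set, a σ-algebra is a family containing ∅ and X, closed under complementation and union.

σ(ℰ) (8 sets): { ∅, {α}, {β}, {γ}, {α, β}, {α, γ}, {β, γ}, X }

Trace:
Begin from { ∅, {α, γ}, {β, γ}, X } (that is, ℰ plus ∅ and X).
Iteration 1: +2 →
  {α}  = X∖{β, γ}
  {β}  = X∖{α, γ}
  — 6 sets.
Iteration 2 (1 new):
  {α, β}  = {β} ∪ {α}
  — 7 sets.
Iteration 3 (1 new):
  {γ}  = X∖{α, β}
  — 8 sets.
Iteration 4 adds nothing — fixpoint reached.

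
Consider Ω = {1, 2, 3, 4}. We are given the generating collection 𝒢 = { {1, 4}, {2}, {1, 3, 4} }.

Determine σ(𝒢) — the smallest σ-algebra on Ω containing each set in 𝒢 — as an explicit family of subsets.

Answer: σ(𝒢) = { ∅, {2}, {3}, {1, 4}, {2, 3}, {1, 2, 4}, {1, 3, 4}, Ω }

Working:
Start: 𝒢 ∪ {∅, Ω} = { ∅, {2}, {1, 4}, {1, 3, 4}, Ω }.
Round 1 (2 new):
  {2, 3}  = {1, 4}ᶜ
  {1, 2, 4}  = {1, 4} ∪ {2}
Round 2: 1 new —
  {3}  = {1, 2, 4}ᶜ
After Round 3 the family is unchanged; done.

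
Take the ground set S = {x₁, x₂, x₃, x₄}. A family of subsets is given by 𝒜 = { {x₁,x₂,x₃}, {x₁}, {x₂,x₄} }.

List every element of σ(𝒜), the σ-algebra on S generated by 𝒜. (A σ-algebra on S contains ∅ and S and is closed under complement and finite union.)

σ(𝒜) (16 sets): { {}, {x₁}, {x₂}, {x₃}, {x₄}, {x₁,x₂}, {x₁,x₃}, {x₁,x₄}, {x₂,x₃}, {x₂,x₄}, {x₃,x₄}, {x₁,x₂,x₃}, {x₁,x₂,x₄}, {x₁,x₃,x₄}, {x₂,x₃,x₄}, S }

Check:
Begin from { {}, {x₁}, {x₂,x₄}, {x₁,x₂,x₃}, S } (that is, 𝒜 plus ∅ and S).
Iteration 1 adds 4:
  {x₄}  = ᶜ of {x₁,x₂,x₃}
  {x₁,x₃}  = ᶜ of {x₂,x₄}
  {x₁,x₂,x₄}  = {x₂,x₄} ∪ {x₁}
  {x₂,x₃,x₄}  = ᶜ of {x₁}
Iteration 2 (3 new):
  {x₃}  = ᶜ of {x₁,x₂,x₄}
  {x₁,x₄}  = {x₄} ∪ {x₁}
  {x₁,x₃,x₄}  = {x₁,x₃} ∪ {x₄}
Iteration 3 (3 new):
  {x₂}  = ᶜ of {x₁,x₃,x₄}
  {x₂,x₃}  = ᶜ of {x₁,x₄}
  {x₃,x₄}  = {x₃} ∪ {x₄}
Iteration 4 (1 new):
  {x₁,x₂}  = ᶜ of {x₃,x₄}
After Iteration 5 the family is unchanged; done.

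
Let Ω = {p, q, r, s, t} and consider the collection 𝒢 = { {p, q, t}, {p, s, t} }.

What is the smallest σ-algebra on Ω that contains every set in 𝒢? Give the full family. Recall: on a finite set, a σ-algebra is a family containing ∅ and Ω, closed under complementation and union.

Initial family (4 sets): { {}, {p, q, t}, {p, s, t}, Ω }.
Pass 1. New:
  {q, r}  = complement {p, s, t}
  {r, s}  = complement {p, q, t}
  {p, q, s, t}  = {p, q, t} ∪ {p, s, t}
  — 7 sets.
Pass 2 (4 new):
  {r}  = complement {p, q, s, t}
  {q, r, s}  = {r, s} ∪ {q, r}
  {p, q, r, t}  = {p, q, t} ∪ {q, r}
  {p, r, s, t}  = {p, s, t} ∪ {r, s}
  — 11 sets.
Pass 3 (3 new):
  {q}  = complement {p, r, s, t}
  {s}  = complement {p, q, r, t}
  {p, t}  = complement {q, r, s}
  — 14 sets.
Pass 4 adds 2:
  {q, s}  = {s} ∪ {q}
  {p, r, t}  = {r} ∪ {p, t}
  — 16 sets.
Pass 5: already closed under ᶜ and ∪.

σ(𝒢) = { {}, {q}, {r}, {s}, {p, t}, {q, r}, {q, s}, {r, s}, {p, q, t}, {p, r, t}, {p, s, t}, {q, r, s}, {p, q, r, t}, {p, q, s, t}, {p, r, s, t}, Ω }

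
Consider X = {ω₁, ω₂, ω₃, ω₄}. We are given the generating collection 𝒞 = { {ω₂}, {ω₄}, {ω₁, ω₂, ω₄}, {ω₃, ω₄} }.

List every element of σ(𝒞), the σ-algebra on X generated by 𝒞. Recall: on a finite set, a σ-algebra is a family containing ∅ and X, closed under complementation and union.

Take S₀ = 𝒞 ∪ {∅, X} = { {}, {ω₂}, {ω₄}, {ω₃, ω₄}, {ω₁, ω₂, ω₄}, X }.
Round 1 adds 6:
  {ω₃}  = {ω₁, ω₂, ω₄}ᶜ
  {ω₁, ω₂}  = {ω₃, ω₄}ᶜ
  {ω₂, ω₄}  = {ω₄} ∪ {ω₂}
  {ω₁, ω₂, ω₃}  = {ω₄}ᶜ
  {ω₁, ω₃, ω₄}  = {ω₂}ᶜ
  {ω₂, ω₃, ω₄}  = {ω₃, ω₄} ∪ {ω₂}
  |family| = 12
Round 2. New:
  {ω₁}  = {ω₂, ω₃, ω₄}ᶜ
  {ω₁, ω₃}  = {ω₂, ω₄}ᶜ
  {ω₂, ω₃}  = {ω₂} ∪ {ω₃}
  |family| = 15
Round 3 (1 new):
  {ω₁, ω₄}  = {ω₂, ω₃}ᶜ
  |family| = 16
After Round 4 the family is unchanged; done.

Hence σ(𝒞) has 16 members: { {}, {ω₁}, {ω₂}, {ω₃}, {ω₄}, {ω₁, ω₂}, {ω₁, ω₃}, {ω₁, ω₄}, {ω₂, ω₃}, {ω₂, ω₄}, {ω₃, ω₄}, {ω₁, ω₂, ω₃}, {ω₁, ω₂, ω₄}, {ω₁, ω₃, ω₄}, {ω₂, ω₃, ω₄}, X }.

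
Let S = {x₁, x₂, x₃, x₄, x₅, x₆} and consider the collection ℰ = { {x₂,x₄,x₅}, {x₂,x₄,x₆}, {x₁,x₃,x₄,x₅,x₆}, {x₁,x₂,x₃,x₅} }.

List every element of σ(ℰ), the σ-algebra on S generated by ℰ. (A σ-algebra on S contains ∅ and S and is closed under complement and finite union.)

σ(ℰ) (32 sets): { ∅, {x₂}, {x₄}, {x₅}, {x₆}, {x₁,x₃}, {x₂,x₄}, {x₂,x₅}, {x₂,x₆}, {x₄,x₅}, {x₄,x₆}, {x₅,x₆}, {x₁,x₂,x₃}, {x₁,x₃,x₄}, {x₁,x₃,x₅}, {x₁,x₃,x₆}, {x₂,x₄,x₅}, {x₂,x₄,x₆}, {x₂,x₅,x₆}, {x₄,x₅,x₆}, {x₁,x₂,x₃,x₄}, {x₁,x₂,x₃,x₅}, {x₁,x₂,x₃,x₆}, {x₁,x₃,x₄,x₅}, {x₁,x₃,x₄,x₆}, {x₁,x₃,x₅,x₆}, {x₂,x₄,x₅,x₆}, {x₁,x₂,x₃,x₄,x₅}, {x₁,x₂,x₃,x₄,x₆}, {x₁,x₂,x₃,x₅,x₆}, {x₁,x₃,x₄,x₅,x₆}, S }

Check:
Seed the family with ℰ together with ∅ and S: { ∅, {x₂,x₄,x₅}, {x₂,x₄,x₆}, {x₁,x₂,x₃,x₅}, {x₁,x₃,x₄,x₅,x₆}, S }.
Pass 1. New:
  {x₂}  = {x₁,x₃,x₄,x₅,x₆}ᶜ
  {x₄,x₆}  = {x₁,x₂,x₃,x₅}ᶜ
  {x₁,x₃,x₅}  = {x₂,x₄,x₆}ᶜ
  {x₁,x₃,x₆}  = {x₂,x₄,x₅}ᶜ
  {x₂,x₄,x₅,x₆}  = {x₂,x₄,x₆} ∪ {x₂,x₄,x₅}
  {x₁,x₂,x₃,x₄,x₅}  = {x₁,x₂,x₃,x₅} ∪ {x₂,x₄,x₅}
  [12 total]
Pass 2 (7 new):
  {x₆}  = {x₁,x₂,x₃,x₄,x₅}ᶜ
  {x₁,x₃}  = {x₂,x₄,x₅,x₆}ᶜ
  {x₁,x₂,x₃,x₆}  = {x₁,x₃,x₆} ∪ {x₂}
  {x₁,x₃,x₄,x₆}  = {x₁,x₃,x₆} ∪ {x₄,x₆}
  {x₁,x₃,x₅,x₆}  = {x₁,x₃,x₆} ∪ {x₁,x₃,x₅}
  {x₁,x₂,x₃,x₄,x₆}  = {x₂,x₄,x₆} ∪ {x₁,x₃,x₆}
  {x₁,x₂,x₃,x₅,x₆}  = {x₁,x₃,x₆} ∪ {x₁,x₂,x₃,x₅}
  [19 total]
Pass 3 (7 new):
  {x₄}  = {x₁,x₂,x₃,x₅,x₆}ᶜ
  {x₅}  = {x₁,x₂,x₃,x₄,x₆}ᶜ
  {x₂,x₄}  = {x₁,x₃,x₅,x₆}ᶜ
  {x₂,x₅}  = {x₁,x₃,x₄,x₆}ᶜ
  {x₂,x₆}  = {x₂} ∪ {x₆}
  {x₄,x₅}  = {x₁,x₂,x₃,x₆}ᶜ
  {x₁,x₂,x₃}  = {x₂} ∪ {x₁,x₃}
  [26 total]
Pass 4. New:
  {x₅,x₆}  = {x₆} ∪ {x₅}
  {x₁,x₃,x₄}  = {x₁,x₃} ∪ {x₄}
  {x₂,x₅,x₆}  = {x₂,x₅} ∪ {x₂,x₆}
  {x₄,x₅,x₆}  = {x₁,x₂,x₃}ᶜ
  {x₁,x₂,x₃,x₄}  = {x₁,x₂,x₃} ∪ {x₄}
  {x₁,x₃,x₄,x₅}  = {x₂,x₆}ᶜ
  [32 total]
Pass 5 adds nothing — fixpoint reached.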